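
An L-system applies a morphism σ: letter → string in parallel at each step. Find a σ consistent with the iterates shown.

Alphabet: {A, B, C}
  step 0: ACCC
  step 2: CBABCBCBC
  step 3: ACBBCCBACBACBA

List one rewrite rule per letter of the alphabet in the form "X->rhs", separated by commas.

  step 2 ⇒ step 3: CBABCBCBC ⇒ A·CB·BC·CB·A·CB·A·CB·A
    A ↦ BC
    B ↦ CB
    C ↦ A

A->BC, B->CB, C->A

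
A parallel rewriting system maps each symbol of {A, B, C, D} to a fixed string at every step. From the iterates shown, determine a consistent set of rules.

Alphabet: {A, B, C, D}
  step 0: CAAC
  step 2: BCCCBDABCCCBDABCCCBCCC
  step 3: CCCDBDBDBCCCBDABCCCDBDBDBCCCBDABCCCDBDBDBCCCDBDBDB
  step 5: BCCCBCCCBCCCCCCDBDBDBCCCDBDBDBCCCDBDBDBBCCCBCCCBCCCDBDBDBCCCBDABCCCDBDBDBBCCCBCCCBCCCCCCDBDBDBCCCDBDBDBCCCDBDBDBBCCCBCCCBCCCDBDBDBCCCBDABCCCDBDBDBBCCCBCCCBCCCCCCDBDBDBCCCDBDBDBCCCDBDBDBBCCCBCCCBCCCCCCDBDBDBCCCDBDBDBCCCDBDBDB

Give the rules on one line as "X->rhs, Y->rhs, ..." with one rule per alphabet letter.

A->DAB, B->CCC, C->DB, D->B

  step 2 ⇒ step 3: BCCCBDABCCCBDABCCCBCCC ⇒ CCC·DB·DB·DB·CCC·B·DAB·CCC·DB·DB·DB·CCC·B·DAB·CCC·DB·DB·DB·CCC·DB·DB·DB
    A ↦ DAB
    B ↦ CCC
    C ↦ DB
    D ↦ B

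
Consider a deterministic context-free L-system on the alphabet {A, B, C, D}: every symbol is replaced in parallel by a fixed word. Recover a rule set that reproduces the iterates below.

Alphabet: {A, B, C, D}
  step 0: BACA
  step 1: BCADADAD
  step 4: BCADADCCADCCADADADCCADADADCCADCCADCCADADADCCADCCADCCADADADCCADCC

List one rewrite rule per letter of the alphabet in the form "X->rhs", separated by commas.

  step 0 ⇒ step 1: BACA ⇒ BC·AD·AD·AD
    A ↦ AD
    B ↦ BC
    C ↦ AD
    D ↦ CC  (constrained at step 1)

A->AD, B->BC, C->AD, D->CC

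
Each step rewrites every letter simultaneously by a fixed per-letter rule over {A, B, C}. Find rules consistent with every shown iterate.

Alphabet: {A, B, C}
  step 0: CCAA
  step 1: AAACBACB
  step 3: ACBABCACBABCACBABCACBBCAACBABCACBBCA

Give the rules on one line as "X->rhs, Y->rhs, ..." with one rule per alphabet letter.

  step 0 ⇒ step 1: CCAA ⇒ A·A·ACB·ACB
    A ↦ ACB
    C ↦ A
    B ↦ BC  (constrained at step 1)

A->ACB, B->BC, C->A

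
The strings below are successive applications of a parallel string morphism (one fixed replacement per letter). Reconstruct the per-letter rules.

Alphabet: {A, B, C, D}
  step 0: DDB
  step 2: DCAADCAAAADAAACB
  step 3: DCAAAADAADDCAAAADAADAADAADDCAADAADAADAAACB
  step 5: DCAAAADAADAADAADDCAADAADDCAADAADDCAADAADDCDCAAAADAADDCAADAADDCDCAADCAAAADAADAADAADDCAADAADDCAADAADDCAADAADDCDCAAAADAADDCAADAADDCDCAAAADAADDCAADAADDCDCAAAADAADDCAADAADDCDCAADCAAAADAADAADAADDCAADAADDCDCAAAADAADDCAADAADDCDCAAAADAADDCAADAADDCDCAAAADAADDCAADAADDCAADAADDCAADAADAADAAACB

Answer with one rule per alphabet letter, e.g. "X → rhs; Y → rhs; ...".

A->AAD, B->ACB, C->AA, D->DC

  step 2 ⇒ step 3: DCAADCAAAADAAACB ⇒ DC·AA·AAD·AAD·DC·AA·AAD·AAD·AAD·AAD·DC·AAD·AAD·AAD·AA·ACB
    A ↦ AAD
    B ↦ ACB
    C ↦ AA
    D ↦ DC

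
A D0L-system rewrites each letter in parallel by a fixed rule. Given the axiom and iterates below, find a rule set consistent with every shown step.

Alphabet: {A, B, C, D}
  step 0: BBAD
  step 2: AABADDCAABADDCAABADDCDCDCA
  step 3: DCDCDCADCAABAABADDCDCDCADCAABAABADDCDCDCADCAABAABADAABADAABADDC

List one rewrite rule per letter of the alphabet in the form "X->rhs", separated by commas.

  step 2 ⇒ step 3: AABADDCAABADDCAABADDCDCDCA ⇒ DC·DC·DCA·DC·AAB·AAB·AD·DC·DC·DCA·DC·AAB·AAB·AD·DC·DC·DCA·DC·AAB·AAB·AD·AAB·AD·AAB·AD·DC
    A ↦ DC
    B ↦ DCA
    C ↦ AD
    D ↦ AAB

A->DC, B->DCA, C->AD, D->AAB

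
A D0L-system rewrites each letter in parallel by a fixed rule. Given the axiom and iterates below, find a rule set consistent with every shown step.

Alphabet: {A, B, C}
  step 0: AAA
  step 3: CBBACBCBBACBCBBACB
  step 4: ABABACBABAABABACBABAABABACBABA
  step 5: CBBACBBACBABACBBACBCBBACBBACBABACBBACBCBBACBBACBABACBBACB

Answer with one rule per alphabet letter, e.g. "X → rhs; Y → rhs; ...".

A->CB, B->BA, C->A

  step 4 ⇒ step 5: ABABACBABAABABACBABAABABACBABA ⇒ CB·BA·CB·BA·CB·A·BA·CB·BA·CB·CB·BA·CB·BA·CB·A·BA·CB·BA·CB·CB·BA·CB·BA·CB·A·BA·CB·BA·CB
    A ↦ CB
    B ↦ BA
    C ↦ A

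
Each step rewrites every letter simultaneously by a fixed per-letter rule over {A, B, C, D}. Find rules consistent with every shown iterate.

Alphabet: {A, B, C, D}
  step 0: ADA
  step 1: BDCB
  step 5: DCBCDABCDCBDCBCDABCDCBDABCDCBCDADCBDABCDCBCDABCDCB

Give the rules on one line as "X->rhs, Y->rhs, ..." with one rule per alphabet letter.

A->B, B->DA, C->BC, D->DC

  step 0 ⇒ step 1: ADA ⇒ B·DC·B
    A ↦ B
    D ↦ DC
    B ↦ DA  (constrained at step 1)
    C ↦ BC  (constrained at step 1)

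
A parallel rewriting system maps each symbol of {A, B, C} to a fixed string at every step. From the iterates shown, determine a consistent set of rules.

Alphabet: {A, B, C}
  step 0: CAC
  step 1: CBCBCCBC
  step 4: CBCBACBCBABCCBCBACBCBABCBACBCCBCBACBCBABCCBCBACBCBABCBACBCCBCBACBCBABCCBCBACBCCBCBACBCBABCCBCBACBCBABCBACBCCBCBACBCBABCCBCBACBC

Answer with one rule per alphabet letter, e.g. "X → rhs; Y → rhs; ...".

A->BC, B->BA, C->CBC

  step 0 ⇒ step 1: CAC ⇒ CBC·BC·CBC
    A ↦ BC
    C ↦ CBC
    B ↦ BA  (constrained at step 1)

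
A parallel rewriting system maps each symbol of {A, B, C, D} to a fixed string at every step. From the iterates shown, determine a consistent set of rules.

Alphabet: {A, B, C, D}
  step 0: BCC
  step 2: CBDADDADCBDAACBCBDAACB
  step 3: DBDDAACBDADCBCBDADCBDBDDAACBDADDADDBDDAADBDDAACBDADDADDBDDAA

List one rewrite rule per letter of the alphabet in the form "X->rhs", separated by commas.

  step 2 ⇒ step 3: CBDADDADCBDAACBCBDAACB ⇒ DBD·DAA·CB·DAD·CB·CB·DAD·CB·DBD·DAA·CB·DAD·DAD·DBD·DAA·DBD·DAA·CB·DAD·DAD·DBD·DAA
    A ↦ DAD
    B ↦ DAA
    C ↦ DBD
    D ↦ CB

A->DAD, B->DAA, C->DBD, D->CB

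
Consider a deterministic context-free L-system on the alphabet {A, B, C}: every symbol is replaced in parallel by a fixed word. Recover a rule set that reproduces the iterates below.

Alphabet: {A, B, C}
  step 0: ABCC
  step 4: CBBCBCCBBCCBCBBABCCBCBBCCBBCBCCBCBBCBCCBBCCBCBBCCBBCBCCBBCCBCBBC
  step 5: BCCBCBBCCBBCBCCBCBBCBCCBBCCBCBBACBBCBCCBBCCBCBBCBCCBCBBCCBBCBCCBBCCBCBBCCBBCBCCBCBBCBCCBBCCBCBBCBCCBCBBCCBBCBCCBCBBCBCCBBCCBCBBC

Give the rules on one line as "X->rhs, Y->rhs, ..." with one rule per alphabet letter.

A->BA, B->CB, C->BC

  step 4 ⇒ step 5: CBBCBCCBBCCBCBBABCCBCBBCCBBCBCCBCBBCBCCBBCCBCBBCCBBCBCCBBCCBCBBC ⇒ BC·CB·CB·BC·CB·BC·BC·CB·CB·BC·BC·CB·BC·CB·CB·BA·CB·BC·BC·CB·BC·CB·CB·BC·BC·CB·CB·BC·CB·BC·BC·CB·BC·CB·CB·BC·CB·BC·BC·CB·CB·BC·BC·CB·BC·CB·CB·BC·BC·CB·CB·BC·CB·BC·BC·CB·CB·BC·BC·CB·BC·CB·CB·BC
    A ↦ BA
    B ↦ CB
    C ↦ BC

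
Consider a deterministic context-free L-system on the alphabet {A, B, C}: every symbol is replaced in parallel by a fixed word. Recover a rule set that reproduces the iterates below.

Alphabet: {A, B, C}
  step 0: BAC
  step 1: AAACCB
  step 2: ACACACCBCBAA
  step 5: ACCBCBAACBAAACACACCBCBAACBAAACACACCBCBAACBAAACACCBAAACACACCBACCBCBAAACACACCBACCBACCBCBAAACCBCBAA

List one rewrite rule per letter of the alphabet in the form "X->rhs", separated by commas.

A->AC, B->AA, C->CB

  step 1 ⇒ step 2: AAACCB ⇒ AC·AC·AC·CB·CB·AA
    A ↦ AC
    B ↦ AA
    C ↦ CB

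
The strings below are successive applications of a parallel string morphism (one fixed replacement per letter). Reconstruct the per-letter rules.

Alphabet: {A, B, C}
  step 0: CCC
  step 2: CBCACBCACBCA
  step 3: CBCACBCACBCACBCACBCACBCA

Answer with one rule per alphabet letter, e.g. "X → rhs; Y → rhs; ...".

A->CA, B->CA, C->CB

  step 2 ⇒ step 3: CBCACBCACBCA ⇒ CB·CA·CB·CA·CB·CA·CB·CA·CB·CA·CB·CA
    A ↦ CA
    B ↦ CA
    C ↦ CB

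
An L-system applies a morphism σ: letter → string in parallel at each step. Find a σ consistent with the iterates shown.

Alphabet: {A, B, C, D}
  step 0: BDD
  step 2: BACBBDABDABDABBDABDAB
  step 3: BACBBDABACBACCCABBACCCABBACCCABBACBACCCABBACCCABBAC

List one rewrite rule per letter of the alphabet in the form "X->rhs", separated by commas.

  step 2 ⇒ step 3: BACBBDABDABDABBDABDAB ⇒ BAC·B·BDA·BAC·BAC·CCA·B·BAC·CCA·B·BAC·CCA·B·BAC·BAC·CCA·B·BAC·CCA·B·BAC
    A ↦ B
    B ↦ BAC
    C ↦ BDA
    D ↦ CCA

A->B, B->BAC, C->BDA, D->CCA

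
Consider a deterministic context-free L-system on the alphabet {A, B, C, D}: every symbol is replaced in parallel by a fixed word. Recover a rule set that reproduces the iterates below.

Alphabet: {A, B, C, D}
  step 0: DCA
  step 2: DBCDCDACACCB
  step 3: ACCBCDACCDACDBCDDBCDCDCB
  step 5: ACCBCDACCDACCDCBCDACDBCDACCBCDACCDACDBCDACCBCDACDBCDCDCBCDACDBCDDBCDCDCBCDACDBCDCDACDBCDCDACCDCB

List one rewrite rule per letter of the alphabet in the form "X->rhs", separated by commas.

  step 2 ⇒ step 3: DBCDCDACACCB ⇒ AC·CB·CD·AC·CD·AC·DB·CD·DB·CD·CD·CB
    A ↦ DB
    B ↦ CB
    C ↦ CD
    D ↦ AC

A->DB, B->CB, C->CD, D->AC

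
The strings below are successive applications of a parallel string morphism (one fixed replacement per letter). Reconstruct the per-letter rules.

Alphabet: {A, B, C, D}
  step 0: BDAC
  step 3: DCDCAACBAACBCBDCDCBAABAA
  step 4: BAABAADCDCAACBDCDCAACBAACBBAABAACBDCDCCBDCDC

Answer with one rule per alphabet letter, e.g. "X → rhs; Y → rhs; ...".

A->DC, B->CB, C->AA, D->B

  step 3 ⇒ step 4: DCDCAACBAACBCBDCDCBAABAA ⇒ B·AA·B·AA·DC·DC·AA·CB·DC·DC·AA·CB·AA·CB·B·AA·B·AA·CB·DC·DC·CB·DC·DC
    A ↦ DC
    B ↦ CB
    C ↦ AA
    D ↦ B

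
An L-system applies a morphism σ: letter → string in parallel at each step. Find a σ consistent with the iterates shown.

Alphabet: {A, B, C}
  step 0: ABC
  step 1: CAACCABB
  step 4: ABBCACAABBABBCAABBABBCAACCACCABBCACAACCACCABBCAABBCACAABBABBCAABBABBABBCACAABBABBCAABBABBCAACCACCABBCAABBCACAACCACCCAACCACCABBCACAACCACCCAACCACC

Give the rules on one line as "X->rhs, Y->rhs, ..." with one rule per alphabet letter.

A->CA, B->ACC, C->ABB

  step 0 ⇒ step 1: ABC ⇒ CA·ACC·ABB
    A ↦ CA
    B ↦ ACC
    C ↦ ABB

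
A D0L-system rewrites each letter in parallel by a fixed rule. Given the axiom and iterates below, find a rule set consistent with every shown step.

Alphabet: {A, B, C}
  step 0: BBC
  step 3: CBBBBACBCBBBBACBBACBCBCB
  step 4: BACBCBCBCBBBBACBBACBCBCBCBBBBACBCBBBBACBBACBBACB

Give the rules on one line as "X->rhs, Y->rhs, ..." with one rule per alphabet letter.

A->BB, B->CB, C->BA

  step 3 ⇒ step 4: CBBBBACBCBBBBACBBACBCBCB ⇒ BA·CB·CB·CB·CB·BB·BA·CB·BA·CB·CB·CB·CB·BB·BA·CB·CB·BB·BA·CB·BA·CB·BA·CB
    A ↦ BB
    B ↦ CB
    C ↦ BA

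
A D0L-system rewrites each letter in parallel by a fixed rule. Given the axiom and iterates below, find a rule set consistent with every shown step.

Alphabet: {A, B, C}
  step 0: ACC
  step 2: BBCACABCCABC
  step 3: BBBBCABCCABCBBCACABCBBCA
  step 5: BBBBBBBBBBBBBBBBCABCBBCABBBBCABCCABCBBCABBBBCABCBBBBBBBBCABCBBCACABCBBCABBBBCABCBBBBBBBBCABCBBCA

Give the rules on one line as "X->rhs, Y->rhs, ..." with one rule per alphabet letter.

A->BC, B->BB, C->CA

  step 2 ⇒ step 3: BBCACABCCABC ⇒ BB·BB·CA·BC·CA·BC·BB·CA·CA·BC·BB·CA
    A ↦ BC
    B ↦ BB
    C ↦ CA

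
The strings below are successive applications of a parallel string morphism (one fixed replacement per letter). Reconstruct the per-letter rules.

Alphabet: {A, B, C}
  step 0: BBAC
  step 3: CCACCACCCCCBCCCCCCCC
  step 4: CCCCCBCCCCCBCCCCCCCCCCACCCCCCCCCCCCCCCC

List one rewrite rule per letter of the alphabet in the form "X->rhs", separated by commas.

A->CB, B->A, C->CC

  step 3 ⇒ step 4: CCACCACCCCCBCCCCCCCC ⇒ CC·CC·CB·CC·CC·CB·CC·CC·CC·CC·CC·A·CC·CC·CC·CC·CC·CC·CC·CC
    A ↦ CB
    B ↦ A
    C ↦ CC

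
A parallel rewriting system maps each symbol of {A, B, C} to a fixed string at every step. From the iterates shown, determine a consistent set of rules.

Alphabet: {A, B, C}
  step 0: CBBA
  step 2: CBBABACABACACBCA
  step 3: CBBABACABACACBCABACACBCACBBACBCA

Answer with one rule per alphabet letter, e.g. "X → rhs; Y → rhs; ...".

  step 2 ⇒ step 3: CBBABACABACACBCA ⇒ CB·BA·BA·CA·BA·CA·CB·CA·BA·CA·CB·CA·CB·BA·CB·CA
    A ↦ CA
    B ↦ BA
    C ↦ CB

A->CA, B->BA, C->CB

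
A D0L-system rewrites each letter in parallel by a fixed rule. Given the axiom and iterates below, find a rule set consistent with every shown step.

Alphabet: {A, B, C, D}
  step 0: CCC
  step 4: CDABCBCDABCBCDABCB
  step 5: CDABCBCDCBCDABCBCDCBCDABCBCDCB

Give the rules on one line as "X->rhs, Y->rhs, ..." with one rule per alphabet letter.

A->B, B->CB, C->CD, D->A

  step 4 ⇒ step 5: CDABCBCDABCBCDABCB ⇒ CD·A·B·CB·CD·CB·CD·A·B·CB·CD·CB·CD·A·B·CB·CD·CB
    A ↦ B
    B ↦ CB
    C ↦ CD
    D ↦ A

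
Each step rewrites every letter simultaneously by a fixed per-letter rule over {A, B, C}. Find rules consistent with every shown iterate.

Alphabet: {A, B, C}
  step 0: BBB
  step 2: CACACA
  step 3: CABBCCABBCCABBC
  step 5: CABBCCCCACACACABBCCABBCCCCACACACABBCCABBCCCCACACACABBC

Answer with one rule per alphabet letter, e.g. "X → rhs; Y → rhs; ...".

  step 2 ⇒ step 3: CACACA ⇒ CA·BBC·CA·BBC·CA·BBC
    A ↦ BBC
    C ↦ CA
    B ↦ C  (constrained at step 0)

A->BBC, B->C, C->CA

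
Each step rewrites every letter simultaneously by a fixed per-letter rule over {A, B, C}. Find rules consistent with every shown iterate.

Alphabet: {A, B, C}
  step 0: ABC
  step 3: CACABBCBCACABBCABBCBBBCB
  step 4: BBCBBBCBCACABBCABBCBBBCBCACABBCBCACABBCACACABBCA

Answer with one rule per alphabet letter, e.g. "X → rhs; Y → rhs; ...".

A->CB, B->CA, C->BB

  step 3 ⇒ step 4: CACABBCBCACABBCABBCBBBCB ⇒ BB·CB·BB·CB·CA·CA·BB·CA·BB·CB·BB·CB·CA·CA·BB·CB·CA·CA·BB·CA·CA·CA·BB·CA
    A ↦ CB
    B ↦ CA
    C ↦ BB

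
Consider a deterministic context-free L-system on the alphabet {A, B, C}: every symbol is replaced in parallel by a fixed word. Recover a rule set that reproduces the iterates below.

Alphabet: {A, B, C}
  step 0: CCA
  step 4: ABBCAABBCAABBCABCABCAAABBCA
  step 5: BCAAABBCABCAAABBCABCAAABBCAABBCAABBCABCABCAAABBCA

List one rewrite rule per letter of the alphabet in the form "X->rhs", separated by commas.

  step 4 ⇒ step 5: ABBCAABBCAABBCABCABCAAABBCA ⇒ BCA·A·A·B·BCA·BCA·A·A·B·BCA·BCA·A·A·B·BCA·A·B·BCA·A·B·BCA·BCA·BCA·A·A·B·BCA
    A ↦ BCA
    B ↦ A
    C ↦ B

A->BCA, B->A, C->B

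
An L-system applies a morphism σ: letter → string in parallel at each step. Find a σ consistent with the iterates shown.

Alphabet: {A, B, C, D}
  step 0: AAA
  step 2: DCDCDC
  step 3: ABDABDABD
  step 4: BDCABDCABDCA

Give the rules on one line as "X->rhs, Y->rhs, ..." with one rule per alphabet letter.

  step 3 ⇒ step 4: ABDABDABD ⇒ B·DC·A·B·DC·A·B·DC·A
    A ↦ B
    B ↦ DC
    D ↦ A
  step 2 ⇒ step 3: DCDCDC ⇒ A·BD·A·BD·A·BD
    C ↦ BD

A->B, B->DC, C->BD, D->A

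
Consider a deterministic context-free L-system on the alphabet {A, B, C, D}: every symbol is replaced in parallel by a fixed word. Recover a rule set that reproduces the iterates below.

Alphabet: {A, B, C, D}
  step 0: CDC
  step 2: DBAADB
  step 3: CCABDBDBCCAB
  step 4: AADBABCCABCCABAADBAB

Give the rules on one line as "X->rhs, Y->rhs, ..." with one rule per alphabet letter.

A->DB, B->AB, C->A, D->CC

  step 3 ⇒ step 4: CCABDBDBCCAB ⇒ A·A·DB·AB·CC·AB·CC·AB·A·A·DB·AB
    A ↦ DB
    B ↦ AB
    C ↦ A
    D ↦ CC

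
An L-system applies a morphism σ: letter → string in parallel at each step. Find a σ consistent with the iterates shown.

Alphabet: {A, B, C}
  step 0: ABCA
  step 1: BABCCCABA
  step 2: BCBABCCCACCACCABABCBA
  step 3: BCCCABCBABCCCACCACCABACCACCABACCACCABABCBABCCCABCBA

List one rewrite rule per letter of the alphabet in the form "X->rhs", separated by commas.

A->BA, B->BC, C->CCA

  step 2 ⇒ step 3: BCBABCCCACCACCABABCBA ⇒ BC·CCA·BC·BA·BC·CCA·CCA·CCA·BA·CCA·CCA·BA·CCA·CCA·BA·BC·BA·BC·CCA·BC·BA
    A ↦ BA
    B ↦ BC
    C ↦ CCA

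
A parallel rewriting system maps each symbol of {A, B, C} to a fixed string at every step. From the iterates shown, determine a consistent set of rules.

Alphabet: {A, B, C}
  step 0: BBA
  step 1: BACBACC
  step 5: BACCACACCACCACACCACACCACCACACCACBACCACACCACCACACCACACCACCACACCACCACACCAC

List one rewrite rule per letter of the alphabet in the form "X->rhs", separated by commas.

A->C, B->BAC, C->AC

  step 0 ⇒ step 1: BBA ⇒ BAC·BAC·C
    A ↦ C
    B ↦ BAC
    C ↦ AC  (constrained at step 1)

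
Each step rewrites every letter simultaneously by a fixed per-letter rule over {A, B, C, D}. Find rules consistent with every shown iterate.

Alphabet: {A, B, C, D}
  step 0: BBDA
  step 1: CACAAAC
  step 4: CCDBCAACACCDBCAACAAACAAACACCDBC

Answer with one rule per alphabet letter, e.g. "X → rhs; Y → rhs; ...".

A->C, B->CA, C->DB, D->AA

  step 0 ⇒ step 1: BBDA ⇒ CA·CA·AA·C
    A ↦ C
    B ↦ CA
    D ↦ AA
    C ↦ DB  (constrained at step 1)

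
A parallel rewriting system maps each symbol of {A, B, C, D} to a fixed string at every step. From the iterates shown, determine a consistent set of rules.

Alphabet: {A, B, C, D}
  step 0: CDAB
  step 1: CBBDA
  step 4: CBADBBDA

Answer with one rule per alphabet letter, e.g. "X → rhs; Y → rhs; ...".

  step 0 ⇒ step 1: CDAB ⇒ CB·B·D·A
    A ↦ D
    B ↦ A
    C ↦ CB
    D ↦ B

A->D, B->A, C->CB, D->B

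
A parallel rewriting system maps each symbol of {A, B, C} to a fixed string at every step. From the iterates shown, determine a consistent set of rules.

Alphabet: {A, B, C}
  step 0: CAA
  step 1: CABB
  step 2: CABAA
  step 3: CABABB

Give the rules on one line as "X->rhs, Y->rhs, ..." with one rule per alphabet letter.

A->B, B->A, C->CA

  step 2 ⇒ step 3: CABAA ⇒ CA·B·A·B·B
    A ↦ B
    B ↦ A
    C ↦ CA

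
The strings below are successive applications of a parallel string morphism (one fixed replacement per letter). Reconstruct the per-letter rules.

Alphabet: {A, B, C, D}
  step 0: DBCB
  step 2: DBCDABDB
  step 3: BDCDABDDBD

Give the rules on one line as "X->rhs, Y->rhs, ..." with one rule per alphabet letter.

A->D, B->D, C->CDA, D->B

  step 2 ⇒ step 3: DBCDABDB ⇒ B·D·CDA·B·D·D·B·D
    A ↦ D
    B ↦ D
    C ↦ CDA
    D ↦ B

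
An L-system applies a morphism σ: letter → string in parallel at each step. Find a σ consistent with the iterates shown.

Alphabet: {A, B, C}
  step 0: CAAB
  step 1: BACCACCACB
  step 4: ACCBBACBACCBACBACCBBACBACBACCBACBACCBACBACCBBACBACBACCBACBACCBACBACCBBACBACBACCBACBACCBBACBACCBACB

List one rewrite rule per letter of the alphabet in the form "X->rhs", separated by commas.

  step 0 ⇒ step 1: CAAB ⇒ B·ACC·ACC·ACB
    A ↦ ACC
    B ↦ ACB
    C ↦ B

A->ACC, B->ACB, C->B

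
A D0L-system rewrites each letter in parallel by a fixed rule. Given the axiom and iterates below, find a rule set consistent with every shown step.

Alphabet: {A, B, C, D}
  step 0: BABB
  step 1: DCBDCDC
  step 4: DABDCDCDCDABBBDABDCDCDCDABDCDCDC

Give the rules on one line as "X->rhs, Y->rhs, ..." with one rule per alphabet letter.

  step 0 ⇒ step 1: BABB ⇒ DC·B·DC·DC
    A ↦ B
    B ↦ DC
    C ↦ AA  (constrained at step 1)
    D ↦ DA  (constrained at step 1)

A->B, B->DC, C->AA, D->DA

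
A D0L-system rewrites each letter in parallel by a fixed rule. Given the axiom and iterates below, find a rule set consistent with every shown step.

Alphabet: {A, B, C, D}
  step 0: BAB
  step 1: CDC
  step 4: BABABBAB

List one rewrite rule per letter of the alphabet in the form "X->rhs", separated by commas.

A->D, B->C, C->AB, D->B

  step 0 ⇒ step 1: BAB ⇒ C·D·C
    A ↦ D
    B ↦ C
    C ↦ AB  (constrained at step 1)
    D ↦ B  (constrained at step 1)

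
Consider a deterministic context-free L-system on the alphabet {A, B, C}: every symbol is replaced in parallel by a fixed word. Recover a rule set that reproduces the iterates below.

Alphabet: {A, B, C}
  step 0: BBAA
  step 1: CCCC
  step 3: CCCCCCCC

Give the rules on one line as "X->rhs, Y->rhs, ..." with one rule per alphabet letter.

  step 0 ⇒ step 1: BBAA ⇒ C·C·C·C
    A ↦ C
    B ↦ C
    C ↦ BA  (constrained at step 1)

A->C, B->C, C->BA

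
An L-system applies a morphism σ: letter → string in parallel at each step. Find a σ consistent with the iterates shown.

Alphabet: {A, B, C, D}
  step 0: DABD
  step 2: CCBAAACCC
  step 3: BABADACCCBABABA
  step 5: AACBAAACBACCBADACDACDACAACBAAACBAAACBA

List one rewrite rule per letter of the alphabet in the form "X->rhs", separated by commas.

  step 2 ⇒ step 3: CCBAAACCC ⇒ BA·BA·DA·C·C·C·BA·BA·BA
    A ↦ C
    B ↦ DA
    C ↦ BA
    D ↦ AA  (constrained at step 0)

A->C, B->DA, C->BA, D->AA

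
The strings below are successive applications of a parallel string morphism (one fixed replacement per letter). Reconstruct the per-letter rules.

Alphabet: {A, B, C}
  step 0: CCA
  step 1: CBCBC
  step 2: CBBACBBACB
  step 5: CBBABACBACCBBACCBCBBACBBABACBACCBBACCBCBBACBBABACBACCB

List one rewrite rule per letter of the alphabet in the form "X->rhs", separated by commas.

A->C, B->BA, C->CB

  step 1 ⇒ step 2: CBCBC ⇒ CB·BA·CB·BA·CB
    B ↦ BA
    C ↦ CB
  step 0 ⇒ step 1: CCA ⇒ CB·CB·C
    A ↦ C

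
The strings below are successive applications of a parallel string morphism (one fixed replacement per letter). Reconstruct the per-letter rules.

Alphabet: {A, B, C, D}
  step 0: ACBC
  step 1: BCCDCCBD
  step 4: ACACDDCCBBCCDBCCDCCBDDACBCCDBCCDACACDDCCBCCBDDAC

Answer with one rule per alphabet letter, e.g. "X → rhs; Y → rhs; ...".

A->BCC, B->CCB, C->D, D->AC

  step 0 ⇒ step 1: ACBC ⇒ BCC·D·CCB·D
    A ↦ BCC
    B ↦ CCB
    C ↦ D
    D ↦ AC  (constrained at step 1)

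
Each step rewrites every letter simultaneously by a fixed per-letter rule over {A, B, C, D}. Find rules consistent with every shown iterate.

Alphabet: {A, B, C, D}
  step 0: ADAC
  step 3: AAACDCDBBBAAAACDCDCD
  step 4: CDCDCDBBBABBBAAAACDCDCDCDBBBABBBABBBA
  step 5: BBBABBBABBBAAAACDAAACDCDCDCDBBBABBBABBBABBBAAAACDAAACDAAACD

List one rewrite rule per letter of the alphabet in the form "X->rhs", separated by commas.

A->CD, B->A, C->BB, D->BA

  step 4 ⇒ step 5: CDCDCDBBBABBBAAAACDCDCDCDBBBABBBABBBA ⇒ BB·BA·BB·BA·BB·BA·A·A·A·CD·A·A·A·CD·CD·CD·CD·BB·BA·BB·BA·BB·BA·BB·BA·A·A·A·CD·A·A·A·CD·A·A·A·CD
    A ↦ CD
    B ↦ A
    C ↦ BB
    D ↦ BA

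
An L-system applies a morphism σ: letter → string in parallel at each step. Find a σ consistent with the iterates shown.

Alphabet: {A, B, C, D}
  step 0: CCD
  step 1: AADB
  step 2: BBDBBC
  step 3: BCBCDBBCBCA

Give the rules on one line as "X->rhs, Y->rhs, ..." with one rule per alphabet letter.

  step 2 ⇒ step 3: BBDBBC ⇒ BC·BC·DB·BC·BC·A
    B ↦ BC
    C ↦ A
    D ↦ DB
  step 1 ⇒ step 2: AADB ⇒ B·B·DB·BC
    A ↦ B

A->B, B->BC, C->A, D->DB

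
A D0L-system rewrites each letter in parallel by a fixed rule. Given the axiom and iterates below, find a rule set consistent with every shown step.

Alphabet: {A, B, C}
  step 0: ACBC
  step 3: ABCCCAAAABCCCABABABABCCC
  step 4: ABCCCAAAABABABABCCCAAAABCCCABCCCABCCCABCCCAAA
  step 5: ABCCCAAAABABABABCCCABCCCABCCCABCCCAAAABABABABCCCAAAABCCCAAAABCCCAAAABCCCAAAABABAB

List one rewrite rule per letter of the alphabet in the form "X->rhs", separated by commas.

A->AB, B->CCC, C->A

  step 4 ⇒ step 5: ABCCCAAAABABABABCCCAAAABCCCABCCCABCCCABCCCAAA ⇒ AB·CCC·A·A·A·AB·AB·AB·AB·CCC·AB·CCC·AB·CCC·AB·CCC·A·A·A·AB·AB·AB·AB·CCC·A·A·A·AB·CCC·A·A·A·AB·CCC·A·A·A·AB·CCC·A·A·A·AB·AB·AB
    A ↦ AB
    B ↦ CCC
    C ↦ A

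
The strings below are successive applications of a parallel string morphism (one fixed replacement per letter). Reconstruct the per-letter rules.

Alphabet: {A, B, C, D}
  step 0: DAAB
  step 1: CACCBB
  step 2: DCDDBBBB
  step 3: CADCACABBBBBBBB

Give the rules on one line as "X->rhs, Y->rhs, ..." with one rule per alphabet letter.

  step 2 ⇒ step 3: DCDDBBBB ⇒ CA·D·CA·CA·BB·BB·BB·BB
    B ↦ BB
    C ↦ D
    D ↦ CA
  step 0 ⇒ step 1: DAAB ⇒ CA·C·C·BB
    A ↦ C

A->C, B->BB, C->D, D->CA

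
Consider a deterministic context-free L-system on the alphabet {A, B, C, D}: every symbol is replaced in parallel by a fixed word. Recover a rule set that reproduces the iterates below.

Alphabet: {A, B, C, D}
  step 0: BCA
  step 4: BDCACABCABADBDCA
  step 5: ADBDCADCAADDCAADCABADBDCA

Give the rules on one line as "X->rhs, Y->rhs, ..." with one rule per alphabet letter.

  step 4 ⇒ step 5: BDCACABCABADBDCA ⇒ AD·B·D·CA·D·CA·AD·D·CA·AD·CA·B·AD·B·D·CA
    A ↦ CA
    B ↦ AD
    C ↦ D
    D ↦ B

A->CA, B->AD, C->D, D->B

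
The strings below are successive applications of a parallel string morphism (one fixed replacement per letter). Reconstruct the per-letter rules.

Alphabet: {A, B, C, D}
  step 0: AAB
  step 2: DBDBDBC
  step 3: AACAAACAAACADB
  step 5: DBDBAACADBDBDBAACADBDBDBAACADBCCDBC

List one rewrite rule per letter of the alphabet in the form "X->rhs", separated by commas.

A->C, B->CA, C->DB, D->AA

  step 2 ⇒ step 3: DBDBDBC ⇒ AA·CA·AA·CA·AA·CA·DB
    B ↦ CA
    C ↦ DB
    D ↦ AA
    A ↦ C  (constrained at step 0)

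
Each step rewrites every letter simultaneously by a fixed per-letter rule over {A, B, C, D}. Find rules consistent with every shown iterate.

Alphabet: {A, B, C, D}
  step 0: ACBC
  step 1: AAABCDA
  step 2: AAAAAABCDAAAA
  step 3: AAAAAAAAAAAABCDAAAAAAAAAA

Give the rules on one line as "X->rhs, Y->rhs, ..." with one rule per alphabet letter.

  step 2 ⇒ step 3: AAAAAABCDAAAA ⇒ AA·AA·AA·AA·AA·AA·BCD·A·A·AA·AA·AA·AA
    A ↦ AA
    B ↦ BCD
    C ↦ A
    D ↦ A

A->AA, B->BCD, C->A, D->A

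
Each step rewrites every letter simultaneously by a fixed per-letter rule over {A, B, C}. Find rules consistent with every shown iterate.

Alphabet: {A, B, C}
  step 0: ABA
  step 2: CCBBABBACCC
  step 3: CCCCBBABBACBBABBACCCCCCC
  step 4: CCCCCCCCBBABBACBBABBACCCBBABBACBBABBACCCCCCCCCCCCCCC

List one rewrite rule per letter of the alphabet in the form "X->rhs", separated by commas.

  step 3 ⇒ step 4: CCCCBBABBACBBABBACCCCCCC ⇒ CC·CC·CC·CC·BBA·BBA·C·BBA·BBA·C·CC·BBA·BBA·C·BBA·BBA·C·CC·CC·CC·CC·CC·CC·CC
    A ↦ C
    B ↦ BBA
    C ↦ CC

A->C, B->BBA, C->CC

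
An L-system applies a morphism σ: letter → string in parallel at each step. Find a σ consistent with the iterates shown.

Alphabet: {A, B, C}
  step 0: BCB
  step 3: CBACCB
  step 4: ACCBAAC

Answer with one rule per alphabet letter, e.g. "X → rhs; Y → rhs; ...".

A->CB, B->C, C->A

  step 3 ⇒ step 4: CBACCB ⇒ A·C·CB·A·A·C
    A ↦ CB
    B ↦ C
    C ↦ A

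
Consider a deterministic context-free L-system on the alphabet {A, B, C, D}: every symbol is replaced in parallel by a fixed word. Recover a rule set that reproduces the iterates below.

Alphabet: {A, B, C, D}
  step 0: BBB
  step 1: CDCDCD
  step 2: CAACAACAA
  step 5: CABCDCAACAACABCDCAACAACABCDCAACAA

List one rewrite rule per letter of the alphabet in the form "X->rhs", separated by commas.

A->B, B->CD, C->CA, D->A

  step 1 ⇒ step 2: CDCDCD ⇒ CA·A·CA·A·CA·A
    C ↦ CA
    D ↦ A
    A ↦ B  (constrained at step 2)
  step 0 ⇒ step 1: BBB ⇒ CD·CD·CD
    B ↦ CD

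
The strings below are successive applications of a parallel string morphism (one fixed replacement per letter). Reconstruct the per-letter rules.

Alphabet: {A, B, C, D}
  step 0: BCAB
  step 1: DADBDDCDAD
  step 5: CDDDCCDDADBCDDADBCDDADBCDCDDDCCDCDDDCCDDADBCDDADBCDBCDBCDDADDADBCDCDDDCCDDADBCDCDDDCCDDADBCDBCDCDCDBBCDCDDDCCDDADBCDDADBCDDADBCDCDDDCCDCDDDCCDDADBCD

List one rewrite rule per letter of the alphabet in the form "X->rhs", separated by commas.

A->DDC, B->DAD, C->B, D->CD

  step 0 ⇒ step 1: BCAB ⇒ DAD·B·DDC·DAD
    A ↦ DDC
    B ↦ DAD
    C ↦ B
    D ↦ CD  (constrained at step 1)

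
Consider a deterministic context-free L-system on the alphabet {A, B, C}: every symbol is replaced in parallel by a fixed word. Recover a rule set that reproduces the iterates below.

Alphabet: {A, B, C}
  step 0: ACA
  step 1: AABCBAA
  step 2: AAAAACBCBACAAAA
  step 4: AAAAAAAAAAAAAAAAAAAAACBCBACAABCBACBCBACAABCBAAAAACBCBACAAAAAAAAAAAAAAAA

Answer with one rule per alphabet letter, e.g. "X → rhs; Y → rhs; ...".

A->AA, B->AC, C->BCB

  step 1 ⇒ step 2: AABCBAA ⇒ AA·AA·AC·BCB·AC·AA·AA
    A ↦ AA
    B ↦ AC
    C ↦ BCB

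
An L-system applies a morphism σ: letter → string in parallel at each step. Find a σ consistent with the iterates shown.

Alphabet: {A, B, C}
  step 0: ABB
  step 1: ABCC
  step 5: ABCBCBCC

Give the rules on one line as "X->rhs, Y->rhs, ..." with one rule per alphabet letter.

  step 0 ⇒ step 1: ABB ⇒ AB·C·C
    A ↦ AB
    B ↦ C
    C ↦ B  (constrained at step 1)

A->AB, B->C, C->B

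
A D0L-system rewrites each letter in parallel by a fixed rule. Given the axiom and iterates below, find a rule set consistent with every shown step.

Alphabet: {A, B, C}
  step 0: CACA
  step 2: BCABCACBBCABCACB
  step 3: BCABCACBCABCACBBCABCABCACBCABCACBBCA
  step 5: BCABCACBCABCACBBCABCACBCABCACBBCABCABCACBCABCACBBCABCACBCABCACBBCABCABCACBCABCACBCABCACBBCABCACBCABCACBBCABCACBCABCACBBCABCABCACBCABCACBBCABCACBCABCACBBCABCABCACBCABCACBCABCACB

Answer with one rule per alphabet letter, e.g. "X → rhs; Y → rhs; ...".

  step 2 ⇒ step 3: BCABCACBBCABCACB ⇒ BCA·B·CAC·BCA·B·CAC·B·BCA·BCA·B·CAC·BCA·B·CAC·B·BCA
    A ↦ CAC
    B ↦ BCA
    C ↦ B

A->CAC, B->BCA, C->B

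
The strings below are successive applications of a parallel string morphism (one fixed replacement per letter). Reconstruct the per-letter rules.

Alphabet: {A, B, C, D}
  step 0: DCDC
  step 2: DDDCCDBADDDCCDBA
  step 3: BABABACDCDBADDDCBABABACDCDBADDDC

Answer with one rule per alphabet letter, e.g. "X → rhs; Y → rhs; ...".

  step 2 ⇒ step 3: DDDCCDBADDDCCDBA ⇒ BA·BA·BA·CD·CD·BA·DD·DC·BA·BA·BA·CD·CD·BA·DD·DC
    A ↦ DC
    B ↦ DD
    C ↦ CD
    D ↦ BA

A->DC, B->DD, C->CD, D->BA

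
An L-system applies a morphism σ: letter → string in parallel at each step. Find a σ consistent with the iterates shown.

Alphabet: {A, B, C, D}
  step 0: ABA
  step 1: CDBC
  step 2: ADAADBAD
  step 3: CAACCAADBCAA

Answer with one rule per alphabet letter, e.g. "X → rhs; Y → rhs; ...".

  step 2 ⇒ step 3: ADAADBAD ⇒ C·AA·C·C·AA·DB·C·AA
    A ↦ C
    B ↦ DB
    D ↦ AA
  step 1 ⇒ step 2: CDBC ⇒ AD·AA·DB·AD
    C ↦ AD

A->C, B->DB, C->AD, D->AA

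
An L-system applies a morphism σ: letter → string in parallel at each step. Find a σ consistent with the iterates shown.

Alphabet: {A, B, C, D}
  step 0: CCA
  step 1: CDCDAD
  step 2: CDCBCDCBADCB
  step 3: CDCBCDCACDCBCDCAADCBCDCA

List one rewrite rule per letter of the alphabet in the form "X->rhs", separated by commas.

  step 2 ⇒ step 3: CDCBCDCBADCB ⇒ CD·CB·CD·CA·CD·CB·CD·CA·AD·CB·CD·CA
    A ↦ AD
    B ↦ CA
    C ↦ CD
    D ↦ CB

A->AD, B->CA, C->CD, D->CB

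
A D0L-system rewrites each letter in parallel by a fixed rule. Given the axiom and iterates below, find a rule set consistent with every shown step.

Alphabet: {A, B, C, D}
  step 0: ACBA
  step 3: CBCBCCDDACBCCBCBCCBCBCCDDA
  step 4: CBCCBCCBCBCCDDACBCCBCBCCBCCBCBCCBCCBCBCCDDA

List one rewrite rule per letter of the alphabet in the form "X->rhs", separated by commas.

A->DDA, B->C, C->CB, D->C

  step 3 ⇒ step 4: CBCBCCDDACBCCBCBCCBCBCCDDA ⇒ CB·C·CB·C·CB·CB·C·C·DDA·CB·C·CB·CB·C·CB·C·CB·CB·C·CB·C·CB·CB·C·C·DDA
    A ↦ DDA
    B ↦ C
    C ↦ CB
    D ↦ C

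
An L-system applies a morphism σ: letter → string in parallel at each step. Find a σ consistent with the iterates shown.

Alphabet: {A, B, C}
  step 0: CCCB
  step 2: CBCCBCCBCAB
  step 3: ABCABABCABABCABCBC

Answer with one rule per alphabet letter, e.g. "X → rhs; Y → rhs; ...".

  step 2 ⇒ step 3: CBCCBCCBCAB ⇒ AB·C·AB·AB·C·AB·AB·C·AB·CB·C
    A ↦ CB
    B ↦ C
    C ↦ AB

A->CB, B->C, C->AB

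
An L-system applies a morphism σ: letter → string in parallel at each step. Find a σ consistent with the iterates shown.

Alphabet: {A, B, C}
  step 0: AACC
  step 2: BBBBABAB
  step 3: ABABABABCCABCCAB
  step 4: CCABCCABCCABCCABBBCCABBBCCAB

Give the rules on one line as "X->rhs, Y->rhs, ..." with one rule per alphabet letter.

  step 3 ⇒ step 4: ABABABABCCABCCAB ⇒ CC·AB·CC·AB·CC·AB·CC·AB·B·B·CC·AB·B·B·CC·AB
    A ↦ CC
    B ↦ AB
    C ↦ B

A->CC, B->AB, C->B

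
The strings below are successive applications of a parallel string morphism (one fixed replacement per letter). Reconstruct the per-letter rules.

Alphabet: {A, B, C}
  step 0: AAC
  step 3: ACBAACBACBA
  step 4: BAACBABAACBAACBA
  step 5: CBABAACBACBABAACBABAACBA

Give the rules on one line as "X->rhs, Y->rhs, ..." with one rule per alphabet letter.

  step 4 ⇒ step 5: BAACBABAACBAACBA ⇒ C·BA·BA·A·C·BA·C·BA·BA·A·C·BA·BA·A·C·BA
    A ↦ BA
    B ↦ C
    C ↦ A

A->BA, B->C, C->A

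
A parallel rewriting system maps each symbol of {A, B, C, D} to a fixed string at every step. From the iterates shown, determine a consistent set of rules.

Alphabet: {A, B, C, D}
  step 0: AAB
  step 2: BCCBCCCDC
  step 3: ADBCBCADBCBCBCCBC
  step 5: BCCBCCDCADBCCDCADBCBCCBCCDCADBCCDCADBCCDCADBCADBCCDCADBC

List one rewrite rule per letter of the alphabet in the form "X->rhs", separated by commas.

A->CD, B->AD, C->BC, D->C

  step 2 ⇒ step 3: BCCBCCCDC ⇒ AD·BC·BC·AD·BC·BC·BC·C·BC
    B ↦ AD
    C ↦ BC
    D ↦ C
    A ↦ CD  (constrained at step 0)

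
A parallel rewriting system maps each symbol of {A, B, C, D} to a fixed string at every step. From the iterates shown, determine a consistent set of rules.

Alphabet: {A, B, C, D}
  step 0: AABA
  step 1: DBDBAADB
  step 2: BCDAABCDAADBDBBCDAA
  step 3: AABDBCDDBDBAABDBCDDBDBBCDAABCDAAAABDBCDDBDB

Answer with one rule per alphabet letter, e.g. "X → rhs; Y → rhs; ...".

A->DB, B->AA, C->BD, D->BCD

  step 2 ⇒ step 3: BCDAABCDAADBDBBCDAA ⇒ AA·BD·BCD·DB·DB·AA·BD·BCD·DB·DB·BCD·AA·BCD·AA·AA·BD·BCD·DB·DB
    A ↦ DB
    B ↦ AA
    C ↦ BD
    D ↦ BCD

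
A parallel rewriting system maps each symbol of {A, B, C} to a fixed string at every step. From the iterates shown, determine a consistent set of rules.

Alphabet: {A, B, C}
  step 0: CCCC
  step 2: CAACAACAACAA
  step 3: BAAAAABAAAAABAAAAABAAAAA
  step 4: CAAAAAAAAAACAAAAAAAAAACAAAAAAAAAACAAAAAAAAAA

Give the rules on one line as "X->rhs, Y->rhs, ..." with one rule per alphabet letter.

A->AA, B->C, C->BA

  step 3 ⇒ step 4: BAAAAABAAAAABAAAAABAAAAA ⇒ C·AA·AA·AA·AA·AA·C·AA·AA·AA·AA·AA·C·AA·AA·AA·AA·AA·C·AA·AA·AA·AA·AA
    A ↦ AA
    B ↦ C
  step 2 ⇒ step 3: CAACAACAACAA ⇒ BA·AA·AA·BA·AA·AA·BA·AA·AA·BA·AA·AA
    C ↦ BA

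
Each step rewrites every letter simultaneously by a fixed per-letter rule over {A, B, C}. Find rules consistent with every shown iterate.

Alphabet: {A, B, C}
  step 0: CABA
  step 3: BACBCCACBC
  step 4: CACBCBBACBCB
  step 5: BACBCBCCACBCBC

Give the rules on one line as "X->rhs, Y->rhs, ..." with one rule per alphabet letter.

  step 4 ⇒ step 5: CACBCBBACBCB ⇒ B·AC·B·C·B·C·C·AC·B·C·B·C
    A ↦ AC
    B ↦ C
    C ↦ B

A->AC, B->C, C->B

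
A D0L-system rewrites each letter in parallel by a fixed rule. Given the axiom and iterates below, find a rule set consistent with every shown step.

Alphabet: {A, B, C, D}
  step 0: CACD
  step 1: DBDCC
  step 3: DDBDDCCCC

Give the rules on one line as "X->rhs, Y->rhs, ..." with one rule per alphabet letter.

A->B, B->A, C->D, D->CC

  step 0 ⇒ step 1: CACD ⇒ D·B·D·CC
    A ↦ B
    C ↦ D
    D ↦ CC
    B ↦ A  (constrained at step 1)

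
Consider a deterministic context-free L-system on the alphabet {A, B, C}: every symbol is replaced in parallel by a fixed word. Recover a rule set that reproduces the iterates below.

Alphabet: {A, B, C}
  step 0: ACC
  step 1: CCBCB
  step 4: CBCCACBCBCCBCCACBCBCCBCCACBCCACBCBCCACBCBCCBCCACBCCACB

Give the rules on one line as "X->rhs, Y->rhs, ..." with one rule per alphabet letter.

A->C, B->CCA, C->CB

  step 0 ⇒ step 1: ACC ⇒ C·CB·CB
    A ↦ C
    C ↦ CB
    B ↦ CCA  (constrained at step 1)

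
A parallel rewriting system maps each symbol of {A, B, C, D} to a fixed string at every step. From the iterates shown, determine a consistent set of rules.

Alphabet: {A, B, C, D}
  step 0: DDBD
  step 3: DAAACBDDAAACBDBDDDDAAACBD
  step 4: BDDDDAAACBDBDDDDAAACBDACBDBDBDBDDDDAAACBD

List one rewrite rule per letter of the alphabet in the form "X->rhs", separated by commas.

A->D, B->AC, C->AA, D->BD

  step 3 ⇒ step 4: DAAACBDDAAACBDBDDDDAAACBD ⇒ BD·D·D·D·AA·AC·BD·BD·D·D·D·AA·AC·BD·AC·BD·BD·BD·BD·D·D·D·AA·AC·BD
    A ↦ D
    B ↦ AC
    C ↦ AA
    D ↦ BD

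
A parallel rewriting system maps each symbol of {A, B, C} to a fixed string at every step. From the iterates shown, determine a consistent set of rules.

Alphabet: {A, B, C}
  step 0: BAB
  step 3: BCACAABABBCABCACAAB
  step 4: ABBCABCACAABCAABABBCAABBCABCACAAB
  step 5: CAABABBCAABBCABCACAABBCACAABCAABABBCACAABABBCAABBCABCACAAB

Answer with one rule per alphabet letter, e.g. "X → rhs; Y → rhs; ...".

A->CA, B->AB, C->B

  step 4 ⇒ step 5: ABBCABCACAABCAABABBCAABBCABCACAAB ⇒ CA·AB·AB·B·CA·AB·B·CA·B·CA·CA·AB·B·CA·CA·AB·CA·AB·AB·B·CA·CA·AB·AB·B·CA·AB·B·CA·B·CA·CA·AB
    A ↦ CA
    B ↦ AB
    C ↦ B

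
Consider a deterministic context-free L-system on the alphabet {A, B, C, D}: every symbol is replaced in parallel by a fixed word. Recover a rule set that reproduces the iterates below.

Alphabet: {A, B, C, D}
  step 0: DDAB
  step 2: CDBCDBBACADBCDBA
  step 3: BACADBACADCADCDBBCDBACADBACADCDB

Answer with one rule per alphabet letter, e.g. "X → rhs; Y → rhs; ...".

A->CDB, B->CAD, C->B, D->A

  step 2 ⇒ step 3: CDBCDBBACADBCDBA ⇒ B·A·CAD·B·A·CAD·CAD·CDB·B·CDB·A·CAD·B·A·CAD·CDB
    A ↦ CDB
    B ↦ CAD
    C ↦ B
    D ↦ A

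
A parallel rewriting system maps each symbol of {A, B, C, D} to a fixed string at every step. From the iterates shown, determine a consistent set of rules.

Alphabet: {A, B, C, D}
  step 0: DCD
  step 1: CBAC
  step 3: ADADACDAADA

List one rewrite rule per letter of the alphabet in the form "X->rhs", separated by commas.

A->DA, B->A, C->BA, D->C

  step 0 ⇒ step 1: DCD ⇒ C·BA·C
    C ↦ BA
    D ↦ C
    A ↦ DA  (constrained at step 1)
    B ↦ A  (constrained at step 1)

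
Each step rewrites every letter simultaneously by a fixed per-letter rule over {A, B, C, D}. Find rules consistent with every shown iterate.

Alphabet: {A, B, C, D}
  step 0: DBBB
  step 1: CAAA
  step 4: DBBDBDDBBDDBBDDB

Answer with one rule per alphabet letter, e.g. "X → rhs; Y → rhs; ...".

  step 0 ⇒ step 1: DBBB ⇒ C·A·A·A
    B ↦ A
    D ↦ C
    A ↦ DB  (constrained at step 1)
    C ↦ BD  (constrained at step 1)

A->DB, B->A, C->BD, D->C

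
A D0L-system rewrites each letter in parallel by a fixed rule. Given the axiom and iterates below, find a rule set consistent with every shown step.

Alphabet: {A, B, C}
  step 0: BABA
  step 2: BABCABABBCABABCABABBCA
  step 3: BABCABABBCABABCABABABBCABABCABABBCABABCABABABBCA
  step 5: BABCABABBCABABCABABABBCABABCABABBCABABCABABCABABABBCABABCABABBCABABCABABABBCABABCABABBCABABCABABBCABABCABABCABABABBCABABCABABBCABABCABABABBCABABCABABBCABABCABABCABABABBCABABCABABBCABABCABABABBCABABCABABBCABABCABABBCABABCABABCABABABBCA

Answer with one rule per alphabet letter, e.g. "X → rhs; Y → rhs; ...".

  step 2 ⇒ step 3: BABCABABBCABABCABABBCA ⇒ BA·BCA·BA·B·BCA·BA·BCA·BA·BA·B·BCA·BA·BCA·BA·B·BCA·BA·BCA·BA·BA·B·BCA
    A ↦ BCA
    B ↦ BA
    C ↦ B

A->BCA, B->BA, C->B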